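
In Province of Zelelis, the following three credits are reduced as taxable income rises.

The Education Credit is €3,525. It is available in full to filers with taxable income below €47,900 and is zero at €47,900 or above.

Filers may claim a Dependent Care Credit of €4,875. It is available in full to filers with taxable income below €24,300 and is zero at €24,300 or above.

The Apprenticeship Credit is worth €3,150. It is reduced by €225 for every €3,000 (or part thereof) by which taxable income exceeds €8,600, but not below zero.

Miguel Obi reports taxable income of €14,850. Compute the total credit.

Education Credit: €14,850 is below the €47,900 cutoff, so the full €3,525 applies.
Dependent Care Credit: €14,850 is below the €24,300 cutoff, so the full €4,875 applies.
Apprenticeship Credit: income exceeds €8,600 by €6,250, which is 3 full-or-partial €3,000 increments; reduction = 3 × €225 = €675, leaving €2,475.
Total: €3,525 + €4,875 + €2,475 = €10,875.

€10,875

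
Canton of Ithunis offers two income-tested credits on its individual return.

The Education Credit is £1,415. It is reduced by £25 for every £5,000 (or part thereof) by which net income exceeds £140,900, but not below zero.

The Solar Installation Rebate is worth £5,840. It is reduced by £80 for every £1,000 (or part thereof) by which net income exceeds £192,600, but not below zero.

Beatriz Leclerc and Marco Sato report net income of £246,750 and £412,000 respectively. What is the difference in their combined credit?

£2,265

Beatriz (£246,750): Education Credit: income exceeds £140,900 by £105,850, which is 22 full-or-partial £5,000 increments; reduction = 22 × £25 = £550, leaving £865. Solar Installation Rebate: income exceeds £192,600 by £54,150, which is 55 full-or-partial £1,000 increments; reduction = 55 × £80 = £4,400, leaving £1,440. total £865 + £1,440 = £2,305
Marco (£412,000): Education Credit: income exceeds £140,900 by £271,100, which is 55 full-or-partial £5,000 increments; reduction = 55 × £25 = £1,375, leaving £40. Solar Installation Rebate: income exceeds £192,600 by £219,400 → 220 increments × £80 = £17,600 ≥ base, so the credit is £0. total £40 + £0 = £40
Difference: |£2,305 − £40| = £2,265.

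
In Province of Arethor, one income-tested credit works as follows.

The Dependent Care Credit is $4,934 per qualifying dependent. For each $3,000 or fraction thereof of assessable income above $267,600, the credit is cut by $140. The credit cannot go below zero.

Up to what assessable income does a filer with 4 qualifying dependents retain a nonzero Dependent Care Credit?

$687,600

Full credit = 4 × $4,934 = $19,736.
After 140 increments the reduction is 140 × $140 = $19,600, leaving $136; one more increment wipes it out. Increment 140 ends at excess 140 × $3,000 = $420,000, so the highest qualifying income is $267,600 + $420,000 = $687,600.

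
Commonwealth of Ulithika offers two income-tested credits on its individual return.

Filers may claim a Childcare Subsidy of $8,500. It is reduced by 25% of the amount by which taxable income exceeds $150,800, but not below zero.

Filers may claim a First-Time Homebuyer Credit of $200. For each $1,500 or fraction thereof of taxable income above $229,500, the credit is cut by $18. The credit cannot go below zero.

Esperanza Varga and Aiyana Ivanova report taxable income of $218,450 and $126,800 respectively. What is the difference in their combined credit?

$8,500

Esperanza ($218,450): Childcare Subsidy: 25% of the $67,650 excess over $150,800 is $16,912.50 ≥ base, so the credit is $0. First-Time Homebuyer Credit: $218,450 is at or below the $229,500 threshold, so the full $200 applies. total $0 + $200 = $200
Aiyana ($126,800): Childcare Subsidy: $126,800 is at or below the $150,800 threshold, so the full $8,500 applies. First-Time Homebuyer Credit: $126,800 is at or below the $229,500 threshold, so the full $200 applies. total $8,500 + $200 = $8,700
Difference: |$200 − $8,700| = $8,500.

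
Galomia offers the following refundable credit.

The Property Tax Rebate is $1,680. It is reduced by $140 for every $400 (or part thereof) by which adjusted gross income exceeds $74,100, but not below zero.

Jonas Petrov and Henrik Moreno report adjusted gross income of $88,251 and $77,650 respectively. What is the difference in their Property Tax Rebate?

$420

Jonas ($88,251): Property Tax Rebate: income exceeds $74,100 by $14,151 → 36 increments × $140 = $5,040 ≥ base, so the credit is $0.
Henrik ($77,650): Property Tax Rebate: income exceeds $74,100 by $3,550, which is 9 full-or-partial $400 increments; reduction = 9 × $140 = $1,260, leaving $420.
Difference: |$0 − $420| = $420.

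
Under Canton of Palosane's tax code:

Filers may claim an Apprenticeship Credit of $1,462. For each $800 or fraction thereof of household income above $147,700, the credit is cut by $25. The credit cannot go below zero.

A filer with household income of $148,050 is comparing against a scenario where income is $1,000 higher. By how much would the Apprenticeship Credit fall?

$25

At $148,050 — income exceeds $147,700 by $350, which is 1 full-or-partial $800 increment; reduction = 1 × $25 = $25, leaving $1,437.
At $149,050 — income exceeds $147,700 by $1,350, which is 2 full-or-partial $800 increments; reduction = 2 × $25 = $50, leaving $1,412.
Lost: $1,437 − $1,412 = $25.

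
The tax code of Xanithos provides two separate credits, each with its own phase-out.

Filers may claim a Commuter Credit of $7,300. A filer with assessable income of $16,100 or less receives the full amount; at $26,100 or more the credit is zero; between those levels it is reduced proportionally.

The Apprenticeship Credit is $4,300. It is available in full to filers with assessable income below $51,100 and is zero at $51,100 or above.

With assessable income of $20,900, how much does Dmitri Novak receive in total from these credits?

Commuter Credit: $20,900 is $4,800 into a $10,000 phase-out range, leaving 5,200/10,000 of the credit: $7,300 × 5,200/10,000 = $3,796.
Apprenticeship Credit: $20,900 is below the $51,100 cutoff, so the full $4,300 applies.
Total: $3,796 + $4,300 = $8,096.

$8,096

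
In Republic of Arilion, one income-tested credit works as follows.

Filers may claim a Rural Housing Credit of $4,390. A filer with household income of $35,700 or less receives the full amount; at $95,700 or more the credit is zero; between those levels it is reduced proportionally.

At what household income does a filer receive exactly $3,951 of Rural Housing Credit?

$41,700

$3,951 is 3,951/4,390 of the full $4,390, so 439/4,390 of the $60,000 range has been used: income = $35,700 + $60,000 × 439/4,390 = $41,700.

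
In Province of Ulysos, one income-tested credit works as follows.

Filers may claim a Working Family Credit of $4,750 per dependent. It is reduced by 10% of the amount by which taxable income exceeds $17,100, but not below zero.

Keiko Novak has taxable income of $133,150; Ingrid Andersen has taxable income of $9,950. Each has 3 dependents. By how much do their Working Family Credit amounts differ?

Keiko ($133,150): Working Family Credit: base = 3 × $4,750 = $14,250. 10% of the $116,050 excess over $17,100 is $11,605; credit = $14,250 − $11,605 = $2,645.
Ingrid ($9,950): Working Family Credit: base = 3 × $4,750 = $14,250. $9,950 is at or below the $17,100 threshold, so the full $14,250 applies.
Difference: |$2,645 − $14,250| = $11,605.

$11,605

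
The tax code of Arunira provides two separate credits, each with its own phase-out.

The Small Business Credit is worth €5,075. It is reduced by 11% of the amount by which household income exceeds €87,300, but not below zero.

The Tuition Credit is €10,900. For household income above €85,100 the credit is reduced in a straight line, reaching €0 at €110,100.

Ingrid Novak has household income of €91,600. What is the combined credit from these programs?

€12,668

Small Business Credit: 11% of the €4,300 excess over €87,300 is €473; credit = €5,075 − €473 = €4,602.
Tuition Credit: €91,600 is €6,500 into a €25,000 phase-out range, leaving 18,500/25,000 of the credit: €10,900 × 18,500/25,000 = €8,066.
Total: €4,602 + €8,066 = €12,668.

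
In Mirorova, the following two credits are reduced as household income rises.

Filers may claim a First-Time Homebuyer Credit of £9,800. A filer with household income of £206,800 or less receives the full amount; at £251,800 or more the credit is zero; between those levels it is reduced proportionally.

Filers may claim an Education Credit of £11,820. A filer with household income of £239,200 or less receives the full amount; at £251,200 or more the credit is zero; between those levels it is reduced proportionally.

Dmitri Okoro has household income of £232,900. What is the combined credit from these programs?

First-Time Homebuyer Credit: £232,900 is £26,100 into a £45,000 phase-out range, leaving 18,900/45,000 of the credit: £9,800 × 18,900/45,000 = £4,116.
Education Credit: £232,900 is at or below the £239,200 threshold, so the full £11,820 applies.
Total: £4,116 + £11,820 = £15,936.

£15,936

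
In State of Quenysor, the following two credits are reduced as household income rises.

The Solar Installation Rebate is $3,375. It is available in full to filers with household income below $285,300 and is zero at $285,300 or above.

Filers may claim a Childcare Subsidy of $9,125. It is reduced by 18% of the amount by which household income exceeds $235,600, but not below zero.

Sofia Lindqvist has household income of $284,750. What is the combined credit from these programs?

$3,653

Solar Installation Rebate: $284,750 is below the $285,300 cutoff, so the full $3,375 applies.
Childcare Subsidy: 18% of the $49,150 excess over $235,600 is $8,847; credit = $9,125 − $8,847 = $278.
Total: $3,375 + $278 = $3,653.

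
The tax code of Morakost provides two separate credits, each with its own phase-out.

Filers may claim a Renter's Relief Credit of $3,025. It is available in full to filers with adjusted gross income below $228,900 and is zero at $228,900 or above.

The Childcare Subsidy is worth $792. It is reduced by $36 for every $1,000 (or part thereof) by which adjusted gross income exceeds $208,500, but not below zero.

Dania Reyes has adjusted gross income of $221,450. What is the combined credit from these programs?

$3,349

Renter's Relief Credit: $221,450 is below the $228,900 cutoff, so the full $3,025 applies.
Childcare Subsidy: income exceeds $208,500 by $12,950, which is 13 full-or-partial $1,000 increments; reduction = 13 × $36 = $468, leaving $324.
Total: $3,025 + $324 = $3,349.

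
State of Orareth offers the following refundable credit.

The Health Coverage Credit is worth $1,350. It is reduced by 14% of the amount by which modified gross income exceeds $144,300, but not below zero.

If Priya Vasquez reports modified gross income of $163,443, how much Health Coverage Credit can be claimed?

$0

Health Coverage Credit: 14% of the $19,143 excess over $144,300 is $2,680.02 ≥ base, so the credit is $0.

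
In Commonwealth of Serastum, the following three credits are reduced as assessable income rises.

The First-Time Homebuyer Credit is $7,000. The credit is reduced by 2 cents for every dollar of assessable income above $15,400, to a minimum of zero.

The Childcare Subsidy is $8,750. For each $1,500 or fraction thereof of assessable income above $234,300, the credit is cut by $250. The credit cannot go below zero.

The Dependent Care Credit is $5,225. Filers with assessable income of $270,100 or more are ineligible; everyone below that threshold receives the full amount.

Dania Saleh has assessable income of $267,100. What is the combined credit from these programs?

First-Time Homebuyer Credit: 2% of the $251,700 excess over $15,400 is $5,034; credit = $7,000 − $5,034 = $1,966.
Childcare Subsidy: income exceeds $234,300 by $32,800, which is 22 full-or-partial $1,500 increments; reduction = 22 × $250 = $5,500, leaving $3,250.
Dependent Care Credit: $267,100 is below the $270,100 cutoff, so the full $5,225 applies.
Total: $1,966 + $3,250 + $5,225 = $10,441.

$10,441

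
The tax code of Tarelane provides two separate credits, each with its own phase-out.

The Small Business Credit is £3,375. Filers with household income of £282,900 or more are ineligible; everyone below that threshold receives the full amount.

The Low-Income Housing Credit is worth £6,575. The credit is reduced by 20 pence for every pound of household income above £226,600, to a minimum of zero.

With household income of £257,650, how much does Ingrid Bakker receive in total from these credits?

Small Business Credit: £257,650 is below the £282,900 cutoff, so the full £3,375 applies.
Low-Income Housing Credit: 20% of the £31,050 excess over £226,600 is £6,210; credit = £6,575 − £6,210 = £365.
Total: £3,375 + £365 = £3,740.

£3,740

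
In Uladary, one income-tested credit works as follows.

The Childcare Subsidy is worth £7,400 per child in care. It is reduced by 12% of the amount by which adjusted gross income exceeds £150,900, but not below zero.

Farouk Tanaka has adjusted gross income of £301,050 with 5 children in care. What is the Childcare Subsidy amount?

Childcare Subsidy: base = 5 × £7,400 = £37,000. 12% of the £150,150 excess over £150,900 is £18,018; credit = £37,000 − £18,018 = £18,982.

£18,982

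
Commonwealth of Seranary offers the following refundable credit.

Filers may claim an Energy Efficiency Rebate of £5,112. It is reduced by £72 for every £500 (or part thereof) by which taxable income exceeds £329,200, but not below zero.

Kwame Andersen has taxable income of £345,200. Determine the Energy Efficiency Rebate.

£2,808

Energy Efficiency Rebate: income exceeds £329,200 by £16,000, which is 32 full-or-partial £500 increments; reduction = 32 × £72 = £2,304, leaving £2,808.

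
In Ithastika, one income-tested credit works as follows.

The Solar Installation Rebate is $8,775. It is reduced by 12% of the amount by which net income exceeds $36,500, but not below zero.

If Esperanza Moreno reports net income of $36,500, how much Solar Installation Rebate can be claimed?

Solar Installation Rebate: $36,500 is at or below the $36,500 threshold, so the full $8,775 applies.

$8,775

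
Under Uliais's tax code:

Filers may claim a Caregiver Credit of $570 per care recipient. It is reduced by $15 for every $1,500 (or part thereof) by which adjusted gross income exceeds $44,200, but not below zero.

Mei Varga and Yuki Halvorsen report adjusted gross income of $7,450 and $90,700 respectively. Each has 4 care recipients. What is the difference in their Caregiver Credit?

$465

Mei ($7,450): Caregiver Credit: base = 4 × $570 = $2,280. $7,450 is at or below the $44,200 threshold, so the full $2,280 applies.
Yuki ($90,700): Caregiver Credit: base = 4 × $570 = $2,280. income exceeds $44,200 by $46,500, which is 31 full-or-partial $1,500 increments; reduction = 31 × $15 = $465, leaving $1,815.
Difference: |$2,280 − $1,815| = $465.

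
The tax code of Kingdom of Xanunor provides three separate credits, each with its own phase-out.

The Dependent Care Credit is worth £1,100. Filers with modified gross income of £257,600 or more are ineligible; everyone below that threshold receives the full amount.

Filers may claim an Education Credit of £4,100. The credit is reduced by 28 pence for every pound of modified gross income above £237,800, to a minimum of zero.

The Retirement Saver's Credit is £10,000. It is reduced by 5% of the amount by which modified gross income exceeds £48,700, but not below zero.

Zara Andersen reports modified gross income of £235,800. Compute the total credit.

£5,845

Dependent Care Credit: £235,800 is below the £257,600 cutoff, so the full £1,100 applies.
Education Credit: £235,800 is at or below the £237,800 threshold, so the full £4,100 applies.
Retirement Saver's Credit: 5% of the £187,100 excess over £48,700 is £9,355; credit = £10,000 − £9,355 = £645.
Total: £1,100 + £4,100 + £645 = £5,845.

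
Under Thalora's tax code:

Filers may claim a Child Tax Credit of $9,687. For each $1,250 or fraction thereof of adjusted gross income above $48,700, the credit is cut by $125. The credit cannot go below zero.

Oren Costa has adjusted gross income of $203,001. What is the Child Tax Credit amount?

$0

Child Tax Credit: income exceeds $48,700 by $154,301 → 124 increments × $125 = $15,500 ≥ base, so the credit is $0.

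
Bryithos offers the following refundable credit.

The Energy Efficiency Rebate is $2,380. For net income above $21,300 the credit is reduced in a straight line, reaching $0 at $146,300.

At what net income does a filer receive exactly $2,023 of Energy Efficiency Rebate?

$2,023 is 2,023/2,380 of the full $2,380, so 357/2,380 of the $125,000 range has been used: income = $21,300 + $125,000 × 357/2,380 = $40,050.

$40,050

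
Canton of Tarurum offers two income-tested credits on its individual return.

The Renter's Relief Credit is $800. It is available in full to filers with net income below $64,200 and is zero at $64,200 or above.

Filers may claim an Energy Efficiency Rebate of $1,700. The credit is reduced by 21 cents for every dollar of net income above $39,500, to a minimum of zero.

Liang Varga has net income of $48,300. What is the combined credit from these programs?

$800

Renter's Relief Credit: $48,300 is below the $64,200 cutoff, so the full $800 applies.
Energy Efficiency Rebate: 21% of the $8,800 excess over $39,500 is $1,848 ≥ base, so the credit is $0.
Total: $800 + $0 = $800.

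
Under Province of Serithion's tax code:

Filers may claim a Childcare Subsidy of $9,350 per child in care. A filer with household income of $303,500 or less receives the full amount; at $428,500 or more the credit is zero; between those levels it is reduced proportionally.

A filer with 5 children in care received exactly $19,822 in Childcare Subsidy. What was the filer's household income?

Full credit = 5 × $9,350 = $46,750.
$19,822 is 19,822/46,750 of the full $46,750, so 26,928/46,750 of the $125,000 range has been used: income = $303,500 + $125,000 × 26,928/46,750 = $375,500.

$375,500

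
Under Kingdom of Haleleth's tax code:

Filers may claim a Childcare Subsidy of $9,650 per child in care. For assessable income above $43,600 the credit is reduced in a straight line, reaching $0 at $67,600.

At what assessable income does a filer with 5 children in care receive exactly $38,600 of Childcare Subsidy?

$48,400

Full credit = 5 × $9,650 = $48,250.
$38,600 is 38,600/48,250 of the full $48,250, so 9,650/48,250 of the $24,000 range has been used: income = $43,600 + $24,000 × 9,650/48,250 = $48,400.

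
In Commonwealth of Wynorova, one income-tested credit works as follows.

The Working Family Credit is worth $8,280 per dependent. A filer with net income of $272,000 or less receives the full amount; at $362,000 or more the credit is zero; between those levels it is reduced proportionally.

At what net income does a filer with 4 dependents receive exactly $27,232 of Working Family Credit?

$288,000

Full credit = 4 × $8,280 = $33,120.
$27,232 is 27,232/33,120 of the full $33,120, so 5,888/33,120 of the $90,000 range has been used: income = $272,000 + $90,000 × 5,888/33,120 = $288,000.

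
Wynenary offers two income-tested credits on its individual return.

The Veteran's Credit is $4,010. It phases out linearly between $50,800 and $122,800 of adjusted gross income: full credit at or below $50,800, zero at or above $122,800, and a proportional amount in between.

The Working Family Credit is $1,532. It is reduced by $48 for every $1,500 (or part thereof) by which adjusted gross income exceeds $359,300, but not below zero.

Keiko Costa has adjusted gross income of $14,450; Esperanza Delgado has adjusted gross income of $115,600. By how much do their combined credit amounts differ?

Keiko ($14,450): Veteran's Credit: $14,450 is at or below the $50,800 threshold, so the full $4,010 applies. Working Family Credit: $14,450 is at or below the $359,300 threshold, so the full $1,532 applies. total $4,010 + $1,532 = $5,542
Esperanza ($115,600): Veteran's Credit: $115,600 is $64,800 into a $72,000 phase-out range, leaving 7,200/72,000 of the credit: $4,010 × 7,200/72,000 = $401. Working Family Credit: $115,600 is at or below the $359,300 threshold, so the full $1,532 applies. total $401 + $1,532 = $1,933
Difference: |$5,542 − $1,933| = $3,609.

$3,609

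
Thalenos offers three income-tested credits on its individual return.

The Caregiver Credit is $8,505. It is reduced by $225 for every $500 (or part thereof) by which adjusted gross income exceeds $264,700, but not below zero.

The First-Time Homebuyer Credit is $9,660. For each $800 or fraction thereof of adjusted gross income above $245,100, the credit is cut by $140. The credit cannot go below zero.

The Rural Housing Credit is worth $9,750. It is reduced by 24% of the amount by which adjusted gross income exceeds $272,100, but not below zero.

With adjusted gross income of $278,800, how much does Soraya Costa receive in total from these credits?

$13,762

Caregiver Credit: income exceeds $264,700 by $14,100, which is 29 full-or-partial $500 increments; reduction = 29 × $225 = $6,525, leaving $1,980.
First-Time Homebuyer Credit: income exceeds $245,100 by $33,700, which is 43 full-or-partial $800 increments; reduction = 43 × $140 = $6,020, leaving $3,640.
Rural Housing Credit: 24% of the $6,700 excess over $272,100 is $1,608; credit = $9,750 − $1,608 = $8,142.
Total: $1,980 + $3,640 + $8,142 = $13,762.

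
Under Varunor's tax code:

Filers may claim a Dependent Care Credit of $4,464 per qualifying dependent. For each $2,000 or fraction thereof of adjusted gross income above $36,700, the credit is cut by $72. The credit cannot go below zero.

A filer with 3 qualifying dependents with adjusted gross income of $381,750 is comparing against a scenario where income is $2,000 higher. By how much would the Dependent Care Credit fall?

$72

At $381,750 — base = 3 × $4,464 = $13,392. income exceeds $36,700 by $345,050, which is 173 full-or-partial $2,000 increments; reduction = 173 × $72 = $12,456, leaving $936.
At $383,750 — base = 3 × $4,464 = $13,392. income exceeds $36,700 by $347,050, which is 174 full-or-partial $2,000 increments; reduction = 174 × $72 = $12,528, leaving $864.
Lost: $936 − $864 = $72.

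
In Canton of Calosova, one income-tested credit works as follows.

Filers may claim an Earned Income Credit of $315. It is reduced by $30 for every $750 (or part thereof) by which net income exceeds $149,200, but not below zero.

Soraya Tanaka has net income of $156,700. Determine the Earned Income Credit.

$15

Earned Income Credit: income exceeds $149,200 by $7,500, which is 10 full-or-partial $750 increments; reduction = 10 × $30 = $300, leaving $15.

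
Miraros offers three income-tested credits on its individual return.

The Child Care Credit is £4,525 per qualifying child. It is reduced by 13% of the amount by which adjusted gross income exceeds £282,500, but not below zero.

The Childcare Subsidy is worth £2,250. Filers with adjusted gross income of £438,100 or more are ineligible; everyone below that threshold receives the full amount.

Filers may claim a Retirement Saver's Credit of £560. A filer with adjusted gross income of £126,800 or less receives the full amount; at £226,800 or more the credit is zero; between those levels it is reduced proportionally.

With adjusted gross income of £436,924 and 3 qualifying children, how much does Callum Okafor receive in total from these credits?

Child Care Credit: base = 3 × £4,525 = £13,575. 13% of the £154,424 excess over £282,500 is £20,075.12 ≥ base, so the credit is £0.
Childcare Subsidy: £436,924 is below the £438,100 cutoff, so the full £2,250 applies.
Retirement Saver's Credit: £436,924 is at or above £226,800, so the credit is £0.
Total: £0 + £2,250 + £0 = £2,250.

£2,250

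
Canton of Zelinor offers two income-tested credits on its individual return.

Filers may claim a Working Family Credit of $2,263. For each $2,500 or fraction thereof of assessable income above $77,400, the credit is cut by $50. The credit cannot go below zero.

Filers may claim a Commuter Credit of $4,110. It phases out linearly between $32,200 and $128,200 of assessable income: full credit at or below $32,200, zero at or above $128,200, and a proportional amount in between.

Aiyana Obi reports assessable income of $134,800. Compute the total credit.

Working Family Credit: income exceeds $77,400 by $57,400, which is 23 full-or-partial $2,500 increments; reduction = 23 × $50 = $1,150, leaving $1,113.
Commuter Credit: $134,800 is at or above $128,200, so the credit is $0.
Total: $1,113 + $0 = $1,113.

$1,113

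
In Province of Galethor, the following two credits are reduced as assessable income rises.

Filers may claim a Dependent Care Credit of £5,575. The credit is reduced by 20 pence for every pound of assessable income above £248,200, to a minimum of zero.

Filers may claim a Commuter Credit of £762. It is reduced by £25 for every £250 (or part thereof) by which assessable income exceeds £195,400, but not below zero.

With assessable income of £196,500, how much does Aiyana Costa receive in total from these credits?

Dependent Care Credit: £196,500 is at or below the £248,200 threshold, so the full £5,575 applies.
Commuter Credit: income exceeds £195,400 by £1,100, which is 5 full-or-partial £250 increments; reduction = 5 × £25 = £125, leaving £637.
Total: £5,575 + £637 = £6,212.

£6,212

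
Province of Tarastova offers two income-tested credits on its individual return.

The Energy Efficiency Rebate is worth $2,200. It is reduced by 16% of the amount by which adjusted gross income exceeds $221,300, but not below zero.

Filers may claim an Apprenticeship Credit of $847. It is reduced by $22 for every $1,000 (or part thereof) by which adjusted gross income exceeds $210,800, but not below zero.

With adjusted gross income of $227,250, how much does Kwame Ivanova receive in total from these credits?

$1,721

Energy Efficiency Rebate: 16% of the $5,950 excess over $221,300 is $952; credit = $2,200 − $952 = $1,248.
Apprenticeship Credit: income exceeds $210,800 by $16,450, which is 17 full-or-partial $1,000 increments; reduction = 17 × $22 = $374, leaving $473.
Total: $1,248 + $473 = $1,721.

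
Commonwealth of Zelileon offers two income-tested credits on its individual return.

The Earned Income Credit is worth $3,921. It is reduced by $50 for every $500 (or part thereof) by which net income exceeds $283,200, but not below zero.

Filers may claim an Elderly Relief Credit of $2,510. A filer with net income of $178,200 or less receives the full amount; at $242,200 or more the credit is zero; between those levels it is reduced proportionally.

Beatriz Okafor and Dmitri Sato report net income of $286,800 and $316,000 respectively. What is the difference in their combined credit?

$2,900

Beatriz ($286,800): Earned Income Credit: income exceeds $283,200 by $3,600, which is 8 full-or-partial $500 increments; reduction = 8 × $50 = $400, leaving $3,521. Elderly Relief Credit: $286,800 is at or above $242,200, so the credit is $0. total $3,521 + $0 = $3,521
Dmitri ($316,000): Earned Income Credit: income exceeds $283,200 by $32,800, which is 66 full-or-partial $500 increments; reduction = 66 × $50 = $3,300, leaving $621. Elderly Relief Credit: $316,000 is at or above $242,200, so the credit is $0. total $621 + $0 = $621
Difference: |$3,521 − $621| = $2,900.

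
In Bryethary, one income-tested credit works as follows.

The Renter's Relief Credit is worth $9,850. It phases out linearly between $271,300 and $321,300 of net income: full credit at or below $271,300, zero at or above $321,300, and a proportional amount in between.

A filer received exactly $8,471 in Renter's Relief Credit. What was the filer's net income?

$278,300

$8,471 is 8,471/9,850 of the full $9,850, so 1,379/9,850 of the $50,000 range has been used: income = $271,300 + $50,000 × 1,379/9,850 = $278,300.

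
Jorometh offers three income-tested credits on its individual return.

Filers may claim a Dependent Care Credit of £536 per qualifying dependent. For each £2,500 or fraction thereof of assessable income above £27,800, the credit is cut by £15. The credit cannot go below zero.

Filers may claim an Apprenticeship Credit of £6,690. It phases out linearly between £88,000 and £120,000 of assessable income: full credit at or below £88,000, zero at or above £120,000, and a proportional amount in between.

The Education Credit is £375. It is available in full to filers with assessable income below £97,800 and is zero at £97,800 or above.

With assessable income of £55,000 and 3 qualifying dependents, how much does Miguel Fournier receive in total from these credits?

£8,508

Dependent Care Credit: base = 3 × £536 = £1,608. income exceeds £27,800 by £27,200, which is 11 full-or-partial £2,500 increments; reduction = 11 × £15 = £165, leaving £1,443.
Apprenticeship Credit: £55,000 is at or below the £88,000 threshold, so the full £6,690 applies.
Education Credit: £55,000 is below the £97,800 cutoff, so the full £375 applies.
Total: £1,443 + £6,690 + £375 = £8,508.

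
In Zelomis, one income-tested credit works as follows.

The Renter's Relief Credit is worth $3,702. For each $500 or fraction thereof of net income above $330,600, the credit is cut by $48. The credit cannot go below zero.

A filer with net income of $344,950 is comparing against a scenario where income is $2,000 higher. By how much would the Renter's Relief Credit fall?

At $344,950 — income exceeds $330,600 by $14,350, which is 29 full-or-partial $500 increments; reduction = 29 × $48 = $1,392, leaving $2,310.
At $346,950 — income exceeds $330,600 by $16,350, which is 33 full-or-partial $500 increments; reduction = 33 × $48 = $1,584, leaving $2,118.
Lost: $2,310 − $2,118 = $192.

$192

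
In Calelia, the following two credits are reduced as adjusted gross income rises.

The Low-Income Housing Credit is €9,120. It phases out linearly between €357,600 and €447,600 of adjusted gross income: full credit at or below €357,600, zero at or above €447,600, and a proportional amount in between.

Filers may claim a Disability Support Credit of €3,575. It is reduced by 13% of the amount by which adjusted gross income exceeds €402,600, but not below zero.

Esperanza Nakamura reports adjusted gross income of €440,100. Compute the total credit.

€760

Low-Income Housing Credit: €440,100 is €82,500 into a €90,000 phase-out range, leaving 7,500/90,000 of the credit: €9,120 × 7,500/90,000 = €760.
Disability Support Credit: 13% of the €37,500 excess over €402,600 is €4,875 ≥ base, so the credit is €0.
Total: €760 + €0 = €760.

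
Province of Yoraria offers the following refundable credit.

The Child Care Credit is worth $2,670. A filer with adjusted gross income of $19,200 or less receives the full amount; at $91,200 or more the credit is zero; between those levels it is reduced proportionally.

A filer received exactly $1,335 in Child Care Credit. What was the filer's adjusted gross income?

$1,335 is 1,335/2,670 of the full $2,670, so 1,335/2,670 of the $72,000 range has been used: income = $19,200 + $72,000 × 1,335/2,670 = $55,200.

$55,200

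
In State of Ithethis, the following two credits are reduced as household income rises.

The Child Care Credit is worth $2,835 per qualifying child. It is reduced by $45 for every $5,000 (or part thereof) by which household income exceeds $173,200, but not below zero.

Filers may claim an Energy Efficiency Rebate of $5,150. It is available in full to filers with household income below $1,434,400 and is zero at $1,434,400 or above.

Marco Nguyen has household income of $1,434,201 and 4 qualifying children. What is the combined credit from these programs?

Child Care Credit: base = 4 × $2,835 = $11,340. income exceeds $173,200 by $1,261,001 → 253 increments × $45 = $11,385 ≥ base, so the credit is $0.
Energy Efficiency Rebate: $1,434,201 is below the $1,434,400 cutoff, so the full $5,150 applies.
Total: $0 + $5,150 = $5,150.

$5,150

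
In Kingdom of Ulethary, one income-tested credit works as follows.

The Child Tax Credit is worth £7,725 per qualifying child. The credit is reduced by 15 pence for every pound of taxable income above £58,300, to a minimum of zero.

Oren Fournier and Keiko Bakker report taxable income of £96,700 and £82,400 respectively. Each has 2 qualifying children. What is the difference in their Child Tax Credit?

Oren (£96,700): Child Tax Credit: base = 2 × £7,725 = £15,450. 15% of the £38,400 excess over £58,300 is £5,760; credit = £15,450 − £5,760 = £9,690.
Keiko (£82,400): Child Tax Credit: base = 2 × £7,725 = £15,450. 15% of the £24,100 excess over £58,300 is £3,615; credit = £15,450 − £3,615 = £11,835.
Difference: |£9,690 − £11,835| = £2,145.

£2,145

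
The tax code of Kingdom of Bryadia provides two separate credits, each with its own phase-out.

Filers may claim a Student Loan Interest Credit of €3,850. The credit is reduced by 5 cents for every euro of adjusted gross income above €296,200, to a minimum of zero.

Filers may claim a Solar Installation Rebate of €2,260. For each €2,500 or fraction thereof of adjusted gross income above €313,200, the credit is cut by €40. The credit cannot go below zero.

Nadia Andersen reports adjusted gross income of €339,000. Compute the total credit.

€3,530

Student Loan Interest Credit: 5% of the €42,800 excess over €296,200 is €2,140; credit = €3,850 − €2,140 = €1,710.
Solar Installation Rebate: income exceeds €313,200 by €25,800, which is 11 full-or-partial €2,500 increments; reduction = 11 × €40 = €440, leaving €1,820.
Total: €1,710 + €1,820 = €3,530.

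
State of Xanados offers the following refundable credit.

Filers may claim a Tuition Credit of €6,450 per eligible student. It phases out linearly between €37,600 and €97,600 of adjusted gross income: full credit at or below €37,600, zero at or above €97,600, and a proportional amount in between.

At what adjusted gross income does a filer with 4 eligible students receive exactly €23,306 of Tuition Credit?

€43,400

Full credit = 4 × €6,450 = €25,800.
€23,306 is 23,306/25,800 of the full €25,800, so 2,494/25,800 of the €60,000 range has been used: income = €37,600 + €60,000 × 2,494/25,800 = €43,400.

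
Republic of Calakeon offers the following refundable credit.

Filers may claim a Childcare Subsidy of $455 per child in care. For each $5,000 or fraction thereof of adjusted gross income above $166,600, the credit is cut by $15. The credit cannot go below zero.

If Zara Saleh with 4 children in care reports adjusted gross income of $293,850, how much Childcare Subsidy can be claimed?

$1,430

Childcare Subsidy: base = 4 × $455 = $1,820. income exceeds $166,600 by $127,250, which is 26 full-or-partial $5,000 increments; reduction = 26 × $15 = $390, leaving $1,430.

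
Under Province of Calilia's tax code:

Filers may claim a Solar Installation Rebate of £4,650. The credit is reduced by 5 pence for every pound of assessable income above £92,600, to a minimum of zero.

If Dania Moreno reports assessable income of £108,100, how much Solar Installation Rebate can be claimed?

Solar Installation Rebate: 5% of the £15,500 excess over £92,600 is £775; credit = £4,650 − £775 = £3,875.

£3,875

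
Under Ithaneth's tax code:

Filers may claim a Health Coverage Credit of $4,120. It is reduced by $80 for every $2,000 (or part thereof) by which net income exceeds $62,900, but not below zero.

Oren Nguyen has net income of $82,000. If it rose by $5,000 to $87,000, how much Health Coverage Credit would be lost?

$240

At $82,000 — income exceeds $62,900 by $19,100, which is 10 full-or-partial $2,000 increments; reduction = 10 × $80 = $800, leaving $3,320.
At $87,000 — income exceeds $62,900 by $24,100, which is 13 full-or-partial $2,000 increments; reduction = 13 × $80 = $1,040, leaving $3,080.
Lost: $3,320 − $3,080 = $240.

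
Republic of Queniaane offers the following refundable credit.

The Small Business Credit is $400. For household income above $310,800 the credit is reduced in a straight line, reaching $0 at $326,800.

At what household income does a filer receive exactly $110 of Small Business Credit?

$322,400

$110 is 110/400 of the full $400, so 290/400 of the $16,000 range has been used: income = $310,800 + $16,000 × 290/400 = $322,400.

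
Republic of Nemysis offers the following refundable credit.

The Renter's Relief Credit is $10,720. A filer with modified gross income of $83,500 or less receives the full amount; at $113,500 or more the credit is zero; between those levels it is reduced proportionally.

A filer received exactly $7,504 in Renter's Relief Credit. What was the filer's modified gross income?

$92,500

$7,504 is 7,504/10,720 of the full $10,720, so 3,216/10,720 of the $30,000 range has been used: income = $83,500 + $30,000 × 3,216/10,720 = $92,500.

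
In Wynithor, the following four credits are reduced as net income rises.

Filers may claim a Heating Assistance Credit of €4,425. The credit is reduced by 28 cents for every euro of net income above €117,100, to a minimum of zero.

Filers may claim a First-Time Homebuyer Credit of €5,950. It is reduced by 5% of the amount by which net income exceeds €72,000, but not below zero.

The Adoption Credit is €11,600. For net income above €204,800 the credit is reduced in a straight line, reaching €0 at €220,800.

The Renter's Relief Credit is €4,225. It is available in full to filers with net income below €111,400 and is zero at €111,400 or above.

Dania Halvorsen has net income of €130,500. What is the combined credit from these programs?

€15,298

Heating Assistance Credit: 28% of the €13,400 excess over €117,100 is €3,752; credit = €4,425 − €3,752 = €673.
First-Time Homebuyer Credit: 5% of the €58,500 excess over €72,000 is €2,925; credit = €5,950 − €2,925 = €3,025.
Adoption Credit: €130,500 is at or below the €204,800 threshold, so the full €11,600 applies.
Renter's Relief Credit: €130,500 meets or exceeds the €111,400 cutoff, so the credit is €0.
Total: €673 + €3,025 + €11,600 + €0 = €15,298.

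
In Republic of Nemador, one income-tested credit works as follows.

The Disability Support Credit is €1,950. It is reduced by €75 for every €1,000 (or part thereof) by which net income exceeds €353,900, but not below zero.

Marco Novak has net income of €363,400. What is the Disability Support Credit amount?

€1,200

Disability Support Credit: income exceeds €353,900 by €9,500, which is 10 full-or-partial €1,000 increments; reduction = 10 × €75 = €750, leaving €1,200.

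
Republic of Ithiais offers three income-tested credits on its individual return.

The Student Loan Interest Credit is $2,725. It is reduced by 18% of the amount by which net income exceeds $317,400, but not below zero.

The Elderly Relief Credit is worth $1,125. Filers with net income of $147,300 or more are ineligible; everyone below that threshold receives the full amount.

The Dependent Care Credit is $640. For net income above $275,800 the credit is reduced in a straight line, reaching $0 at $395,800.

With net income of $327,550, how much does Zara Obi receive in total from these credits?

$1,262

Student Loan Interest Credit: 18% of the $10,150 excess over $317,400 is $1,827; credit = $2,725 − $1,827 = $898.
Elderly Relief Credit: $327,550 meets or exceeds the $147,300 cutoff, so the credit is $0.
Dependent Care Credit: $327,550 is $51,750 into a $120,000 phase-out range, leaving 68,250/120,000 of the credit: $640 × 68,250/120,000 = $364.
Total: $898 + $0 + $364 = $1,262.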